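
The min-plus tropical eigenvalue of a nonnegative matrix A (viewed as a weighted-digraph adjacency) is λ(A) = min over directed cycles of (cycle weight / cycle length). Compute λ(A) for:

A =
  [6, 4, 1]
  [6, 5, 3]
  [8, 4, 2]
λ(A) = 2

Enumerate directed cycles and compute their means (weight / length). Sample:
  cycle 0 → 0: weight = 6, length = 1, mean = 6/1 ≈ 6.000
  cycle 1 → 1: weight = 5, length = 1, mean = 5/1 ≈ 5.000
  cycle 2 → 2: weight = 2, length = 1, mean = 2/1 ≈ 2.000
  cycle 0 → 1 → 0: weight = 10, length = 2, mean = 10/2 ≈ 5.000
  cycle 0 → 2 → 0: weight = 9, length = 2, mean = 9/2 ≈ 4.500
  cycle 1 → 0 → 1: weight = 10, length = 2, mean = 10/2 ≈ 5.000
Minimum mean = 2.000, attained e.g. along the cycle 2 → 2 with weight 2 and length 1. So λ(A) = 2/1 = 2.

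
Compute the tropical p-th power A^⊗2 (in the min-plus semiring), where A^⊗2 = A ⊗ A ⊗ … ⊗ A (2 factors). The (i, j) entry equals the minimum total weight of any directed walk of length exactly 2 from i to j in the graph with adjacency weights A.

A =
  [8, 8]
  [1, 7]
A^⊗2 =
  [9, 15]
  [8, 9]

Each entry (A^⊗2)_ij equals the minimum over all length-2 walks i = v_0 → v_1 → … → v_2 = j of Σ_t A[v_t][v_{t+1}]. For example, for (i, j) = (0, 1) we minimise over 2 possible intermediate vertex sequences; the minimum is 15, attained along the walk 0 → 1 → 1.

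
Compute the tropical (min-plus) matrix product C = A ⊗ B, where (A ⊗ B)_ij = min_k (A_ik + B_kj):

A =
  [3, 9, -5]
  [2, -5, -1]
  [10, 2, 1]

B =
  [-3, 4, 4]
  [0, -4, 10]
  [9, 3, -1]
A ⊗ B =
  [0, -2, -6]
  [-5, -9, -2]
  [2, -2, 0]

Apply the min-plus product entry-by-entry:
  C[0][0] = min over k of (A[0][0] + B[0][0] = 3 + -3 = 0, A[0][1] + B[1][0] = 9 + 0 = 9, A[0][2] + B[2][0] = -5 + 9 = 4) = 0 (attained at k = 0)
  C[0][1] = min over k of (A[0][0] + B[0][1] = 3 + 4 = 7, A[0][1] + B[1][1] = 9 + -4 = 5, A[0][2] + B[2][1] = -5 + 3 = -2) = -2 (attained at k = 2)
  C[0][2] = min over k of (A[0][0] + B[0][2] = 3 + 4 = 7, A[0][1] + B[1][2] = 9 + 10 = 19, A[0][2] + B[2][2] = -5 + -1 = -6) = -6 (attained at k = 2)
  C[1][0] = min over k of (A[1][0] + B[0][0] = 2 + -3 = -1, A[1][1] + B[1][0] = -5 + 0 = -5, A[1][2] + B[2][0] = -1 + 9 = 8) = -5 (attained at k = 1)
  C[1][1] = min over k of (A[1][0] + B[0][1] = 2 + 4 = 6, A[1][1] + B[1][1] = -5 + -4 = -9, A[1][2] + B[2][1] = -1 + 3 = 2) = -9 (attained at k = 1)
  C[1][2] = min over k of (A[1][0] + B[0][2] = 2 + 4 = 6, A[1][1] + B[1][2] = -5 + 10 = 5, A[1][2] + B[2][2] = -1 + -1 = -2) = -2 (attained at k = 2)
  C[2][0] = min over k of (A[2][0] + B[0][0] = 10 + -3 = 7, A[2][1] + B[1][0] = 2 + 0 = 2, A[2][2] + B[2][0] = 1 + 9 = 10) = 2 (attained at k = 1)
  C[2][1] = min over k of (A[2][0] + B[0][1] = 10 + 4 = 14, A[2][1] + B[1][1] = 2 + -4 = -2, A[2][2] + B[2][1] = 1 + 3 = 4) = -2 (attained at k = 1)
  C[2][2] = min over k of (A[2][0] + B[0][2] = 10 + 4 = 14, A[2][1] + B[1][2] = 2 + 10 = 12, A[2][2] + B[2][2] = 1 + -1 = 0) = 0 (attained at k = 2)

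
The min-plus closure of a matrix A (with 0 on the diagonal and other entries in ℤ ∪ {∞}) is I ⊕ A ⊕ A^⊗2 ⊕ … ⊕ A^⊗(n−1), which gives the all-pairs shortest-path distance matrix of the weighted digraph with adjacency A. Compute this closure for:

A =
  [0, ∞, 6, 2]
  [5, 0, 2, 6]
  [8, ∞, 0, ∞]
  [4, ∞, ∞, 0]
Closure =
  [0, ∞, 6, 2]
  [5, 0, 2, 6]
  [8, ∞, 0, 10]
  [4, ∞, 10, 0]

This is the Floyd-Warshall all-pairs shortest-path computation. For each intermediate vertex k = 0, 1, …, 3, update dist[i][j] ← min(dist[i][j], dist[i][k] + dist[k][j]). The final matrix gives, for each (i, j), the minimum total weight of any directed path from i to j (possibly empty when i = j).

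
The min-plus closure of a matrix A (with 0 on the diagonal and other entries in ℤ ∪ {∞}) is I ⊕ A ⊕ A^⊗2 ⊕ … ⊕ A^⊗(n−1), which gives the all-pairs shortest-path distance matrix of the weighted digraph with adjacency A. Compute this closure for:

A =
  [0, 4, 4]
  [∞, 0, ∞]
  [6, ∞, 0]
Closure =
  [0, 4, 4]
  [∞, 0, ∞]
  [6, 10, 0]

This is the Floyd-Warshall all-pairs shortest-path computation. For each intermediate vertex k = 0, 1, …, 2, update dist[i][j] ← min(dist[i][j], dist[i][k] + dist[k][j]). The final matrix gives, for each (i, j), the minimum total weight of any directed path from i to j (possibly empty when i = j).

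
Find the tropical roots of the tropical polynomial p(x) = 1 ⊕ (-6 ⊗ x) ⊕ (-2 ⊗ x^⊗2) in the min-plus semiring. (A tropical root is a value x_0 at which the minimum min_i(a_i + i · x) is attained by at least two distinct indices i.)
Roots: {-4, 7}

Each tropical root is a break point of the lower envelope of the lines y = a_i + i · x (there are 3 lines, with slopes 0, 1, ..., 2). Only the lines that attain the minimum somewhere contribute to roots; other lines are dominated. Here the surviving (envelope) indices are i = 2, i = 1, i = 0.
Intersections between consecutive envelope lines give the roots: for adjacent envelope indices i < j the intersection is x = (a_i − a_j) / (j − i). Reading off the sorted break points: {-4, 7}.
Verification: at each break x_0, at least two indices attain the minimum of min_i(a_i + i · x_0).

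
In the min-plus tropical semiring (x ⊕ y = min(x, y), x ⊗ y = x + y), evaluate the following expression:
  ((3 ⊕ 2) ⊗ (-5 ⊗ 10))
((3 ⊕ 2) ⊗ (-5 ⊗ 10)) = 7

Expand innermost to outermost. Recall ⊕ takes the minimum of its arguments and ⊗ takes their sum. Working out the expression ((3 ⊕ 2) ⊗ (-5 ⊗ 10)) gives 7.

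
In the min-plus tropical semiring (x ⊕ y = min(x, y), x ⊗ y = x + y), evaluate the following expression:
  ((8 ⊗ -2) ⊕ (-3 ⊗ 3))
((8 ⊗ -2) ⊕ (-3 ⊗ 3)) = 0

Expand innermost to outermost. Recall ⊕ takes the minimum of its arguments and ⊗ takes their sum. Working out the expression ((8 ⊗ -2) ⊕ (-3 ⊗ 3)) gives 0.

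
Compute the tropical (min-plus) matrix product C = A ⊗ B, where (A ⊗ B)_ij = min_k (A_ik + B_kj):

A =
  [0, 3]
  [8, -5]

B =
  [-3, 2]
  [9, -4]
A ⊗ B =
  [-3, -1]
  [4, -9]

Apply the min-plus product entry-by-entry:
  C[0][0] = min over k of (A[0][0] + B[0][0] = 0 + -3 = -3, A[0][1] + B[1][0] = 3 + 9 = 12) = -3 (attained at k = 0)
  C[0][1] = min over k of (A[0][0] + B[0][1] = 0 + 2 = 2, A[0][1] + B[1][1] = 3 + -4 = -1) = -1 (attained at k = 1)
  C[1][0] = min over k of (A[1][0] + B[0][0] = 8 + -3 = 5, A[1][1] + B[1][0] = -5 + 9 = 4) = 4 (attained at k = 1)
  C[1][1] = min over k of (A[1][0] + B[0][1] = 8 + 2 = 10, A[1][1] + B[1][1] = -5 + -4 = -9) = -9 (attained at k = 1)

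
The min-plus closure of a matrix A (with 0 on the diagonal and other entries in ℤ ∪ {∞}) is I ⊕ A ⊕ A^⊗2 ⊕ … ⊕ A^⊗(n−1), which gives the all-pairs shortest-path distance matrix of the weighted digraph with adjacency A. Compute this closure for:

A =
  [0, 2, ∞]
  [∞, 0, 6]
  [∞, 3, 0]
Closure =
  [0, 2, 8]
  [∞, 0, 6]
  [∞, 3, 0]

This is the Floyd-Warshall all-pairs shortest-path computation. For each intermediate vertex k = 0, 1, …, 2, update dist[i][j] ← min(dist[i][j], dist[i][k] + dist[k][j]). The final matrix gives, for each (i, j), the minimum total weight of any directed path from i to j (possibly empty when i = j).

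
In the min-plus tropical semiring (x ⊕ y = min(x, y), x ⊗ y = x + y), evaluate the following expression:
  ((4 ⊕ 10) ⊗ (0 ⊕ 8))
((4 ⊕ 10) ⊗ (0 ⊕ 8)) = 4

Expand innermost to outermost. Recall ⊕ takes the minimum of its arguments and ⊗ takes their sum. Working out the expression ((4 ⊕ 10) ⊗ (0 ⊕ 8)) gives 4.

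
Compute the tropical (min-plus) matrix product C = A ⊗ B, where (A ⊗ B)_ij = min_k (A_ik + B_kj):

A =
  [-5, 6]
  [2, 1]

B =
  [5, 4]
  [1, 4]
A ⊗ B =
  [0, -1]
  [2, 5]

Apply the min-plus product entry-by-entry:
  C[0][0] = min over k of (A[0][0] + B[0][0] = -5 + 5 = 0, A[0][1] + B[1][0] = 6 + 1 = 7) = 0 (attained at k = 0)
  C[0][1] = min over k of (A[0][0] + B[0][1] = -5 + 4 = -1, A[0][1] + B[1][1] = 6 + 4 = 10) = -1 (attained at k = 0)
  C[1][0] = min over k of (A[1][0] + B[0][0] = 2 + 5 = 7, A[1][1] + B[1][0] = 1 + 1 = 2) = 2 (attained at k = 1)
  C[1][1] = min over k of (A[1][0] + B[0][1] = 2 + 4 = 6, A[1][1] + B[1][1] = 1 + 4 = 5) = 5 (attained at k = 1)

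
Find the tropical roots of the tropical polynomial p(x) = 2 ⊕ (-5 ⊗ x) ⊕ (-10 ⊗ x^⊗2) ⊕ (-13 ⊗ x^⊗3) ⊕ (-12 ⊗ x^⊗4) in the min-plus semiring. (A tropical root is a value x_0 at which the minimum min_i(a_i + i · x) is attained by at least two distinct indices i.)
Roots: {-1, 3, 5, 7}

Each tropical root is a break point of the lower envelope of the lines y = a_i + i · x (there are 5 lines, with slopes 0, 1, ..., 4). Only the lines that attain the minimum somewhere contribute to roots; other lines are dominated. Here the surviving (envelope) indices are i = 4, i = 3, i = 2, i = 1, i = 0.
Intersections between consecutive envelope lines give the roots: for adjacent envelope indices i < j the intersection is x = (a_i − a_j) / (j − i). Reading off the sorted break points: {-1, 3, 5, 7}.
Verification: at each break x_0, at least two indices attain the minimum of min_i(a_i + i · x_0).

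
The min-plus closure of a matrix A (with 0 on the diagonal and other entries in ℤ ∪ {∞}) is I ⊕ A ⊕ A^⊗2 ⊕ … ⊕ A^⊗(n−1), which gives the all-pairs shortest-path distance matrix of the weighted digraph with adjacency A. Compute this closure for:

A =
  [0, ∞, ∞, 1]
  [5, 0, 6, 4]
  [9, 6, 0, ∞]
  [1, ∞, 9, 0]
Closure =
  [0, 16, 10, 1]
  [5, 0, 6, 4]
  [9, 6, 0, 10]
  [1, 15, 9, 0]

This is the Floyd-Warshall all-pairs shortest-path computation. For each intermediate vertex k = 0, 1, …, 3, update dist[i][j] ← min(dist[i][j], dist[i][k] + dist[k][j]). The final matrix gives, for each (i, j), the minimum total weight of any directed path from i to j (possibly empty when i = j).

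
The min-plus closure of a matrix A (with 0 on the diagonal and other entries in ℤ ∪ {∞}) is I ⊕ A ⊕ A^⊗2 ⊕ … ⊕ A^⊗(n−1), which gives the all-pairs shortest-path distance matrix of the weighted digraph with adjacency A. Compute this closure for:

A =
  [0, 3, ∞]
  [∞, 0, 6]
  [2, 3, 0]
Closure =
  [0, 3, 9]
  [8, 0, 6]
  [2, 3, 0]

This is the Floyd-Warshall all-pairs shortest-path computation. For each intermediate vertex k = 0, 1, …, 2, update dist[i][j] ← min(dist[i][j], dist[i][k] + dist[k][j]). The final matrix gives, for each (i, j), the minimum total weight of any directed path from i to j (possibly empty when i = j).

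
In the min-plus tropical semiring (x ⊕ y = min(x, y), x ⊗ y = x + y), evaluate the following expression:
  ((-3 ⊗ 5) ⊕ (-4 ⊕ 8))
((-3 ⊗ 5) ⊕ (-4 ⊕ 8)) = -4

Expand innermost to outermost. Recall ⊕ takes the minimum of its arguments and ⊗ takes their sum. Working out the expression ((-3 ⊗ 5) ⊕ (-4 ⊕ 8)) gives -4.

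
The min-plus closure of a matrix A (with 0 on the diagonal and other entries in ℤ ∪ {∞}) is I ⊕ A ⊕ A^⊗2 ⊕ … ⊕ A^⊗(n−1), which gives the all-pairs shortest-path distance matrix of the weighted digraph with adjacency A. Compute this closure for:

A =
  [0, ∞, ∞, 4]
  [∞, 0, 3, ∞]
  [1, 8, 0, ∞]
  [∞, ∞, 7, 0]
Closure =
  [0, 19, 11, 4]
  [4, 0, 3, 8]
  [1, 8, 0, 5]
  [8, 15, 7, 0]

This is the Floyd-Warshall all-pairs shortest-path computation. For each intermediate vertex k = 0, 1, …, 3, update dist[i][j] ← min(dist[i][j], dist[i][k] + dist[k][j]). The final matrix gives, for each (i, j), the minimum total weight of any directed path from i to j (possibly empty when i = j).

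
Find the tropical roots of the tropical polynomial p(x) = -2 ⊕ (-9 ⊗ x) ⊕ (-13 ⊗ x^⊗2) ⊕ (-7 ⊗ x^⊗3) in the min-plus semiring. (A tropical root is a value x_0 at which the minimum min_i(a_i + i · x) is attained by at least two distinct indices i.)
Roots: {-6, 4, 7}

Each tropical root is a break point of the lower envelope of the lines y = a_i + i · x (there are 4 lines, with slopes 0, 1, ..., 3). Only the lines that attain the minimum somewhere contribute to roots; other lines are dominated. Here the surviving (envelope) indices are i = 3, i = 2, i = 1, i = 0.
Intersections between consecutive envelope lines give the roots: for adjacent envelope indices i < j the intersection is x = (a_i − a_j) / (j − i). Reading off the sorted break points: {-6, 4, 7}.
Verification: at each break x_0, at least two indices attain the minimum of min_i(a_i + i · x_0).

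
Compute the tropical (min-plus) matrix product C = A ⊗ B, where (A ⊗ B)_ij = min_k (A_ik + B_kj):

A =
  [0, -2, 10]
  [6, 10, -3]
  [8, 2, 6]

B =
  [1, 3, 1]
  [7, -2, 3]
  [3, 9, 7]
A ⊗ B =
  [1, -4, 1]
  [0, 6, 4]
  [9, 0, 5]

Apply the min-plus product entry-by-entry:
  C[0][0] = min over k of (A[0][0] + B[0][0] = 0 + 1 = 1, A[0][1] + B[1][0] = -2 + 7 = 5, A[0][2] + B[2][0] = 10 + 3 = 13) = 1 (attained at k = 0)
  C[0][1] = min over k of (A[0][0] + B[0][1] = 0 + 3 = 3, A[0][1] + B[1][1] = -2 + -2 = -4, A[0][2] + B[2][1] = 10 + 9 = 19) = -4 (attained at k = 1)
  C[0][2] = min over k of (A[0][0] + B[0][2] = 0 + 1 = 1, A[0][1] + B[1][2] = -2 + 3 = 1, A[0][2] + B[2][2] = 10 + 7 = 17) = 1 (attained at k = 0)
  C[1][0] = min over k of (A[1][0] + B[0][0] = 6 + 1 = 7, A[1][1] + B[1][0] = 10 + 7 = 17, A[1][2] + B[2][0] = -3 + 3 = 0) = 0 (attained at k = 2)
  C[1][1] = min over k of (A[1][0] + B[0][1] = 6 + 3 = 9, A[1][1] + B[1][1] = 10 + -2 = 8, A[1][2] + B[2][1] = -3 + 9 = 6) = 6 (attained at k = 2)
  C[1][2] = min over k of (A[1][0] + B[0][2] = 6 + 1 = 7, A[1][1] + B[1][2] = 10 + 3 = 13, A[1][2] + B[2][2] = -3 + 7 = 4) = 4 (attained at k = 2)
  C[2][0] = min over k of (A[2][0] + B[0][0] = 8 + 1 = 9, A[2][1] + B[1][0] = 2 + 7 = 9, A[2][2] + B[2][0] = 6 + 3 = 9) = 9 (attained at k = 0)
  C[2][1] = min over k of (A[2][0] + B[0][1] = 8 + 3 = 11, A[2][1] + B[1][1] = 2 + -2 = 0, A[2][2] + B[2][1] = 6 + 9 = 15) = 0 (attained at k = 1)
  C[2][2] = min over k of (A[2][0] + B[0][2] = 8 + 1 = 9, A[2][1] + B[1][2] = 2 + 3 = 5, A[2][2] + B[2][2] = 6 + 7 = 13) = 5 (attained at k = 1)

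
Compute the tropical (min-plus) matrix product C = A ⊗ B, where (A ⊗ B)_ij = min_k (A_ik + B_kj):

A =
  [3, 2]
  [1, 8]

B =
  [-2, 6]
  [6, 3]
A ⊗ B =
  [1, 5]
  [-1, 7]

Apply the min-plus product entry-by-entry:
  C[0][0] = min over k of (A[0][0] + B[0][0] = 3 + -2 = 1, A[0][1] + B[1][0] = 2 + 6 = 8) = 1 (attained at k = 0)
  C[0][1] = min over k of (A[0][0] + B[0][1] = 3 + 6 = 9, A[0][1] + B[1][1] = 2 + 3 = 5) = 5 (attained at k = 1)
  C[1][0] = min over k of (A[1][0] + B[0][0] = 1 + -2 = -1, A[1][1] + B[1][0] = 8 + 6 = 14) = -1 (attained at k = 0)
  C[1][1] = min over k of (A[1][0] + B[0][1] = 1 + 6 = 7, A[1][1] + B[1][1] = 8 + 3 = 11) = 7 (attained at k = 0)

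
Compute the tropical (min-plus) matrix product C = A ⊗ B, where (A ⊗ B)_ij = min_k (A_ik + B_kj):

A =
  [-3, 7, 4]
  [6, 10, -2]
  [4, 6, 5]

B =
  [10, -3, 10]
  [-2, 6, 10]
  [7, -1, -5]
A ⊗ B =
  [5, -6, -1]
  [5, -3, -7]
  [4, 1, 0]

Apply the min-plus product entry-by-entry:
  C[0][0] = min over k of (A[0][0] + B[0][0] = -3 + 10 = 7, A[0][1] + B[1][0] = 7 + -2 = 5, A[0][2] + B[2][0] = 4 + 7 = 11) = 5 (attained at k = 1)
  C[0][1] = min over k of (A[0][0] + B[0][1] = -3 + -3 = -6, A[0][1] + B[1][1] = 7 + 6 = 13, A[0][2] + B[2][1] = 4 + -1 = 3) = -6 (attained at k = 0)
  C[0][2] = min over k of (A[0][0] + B[0][2] = -3 + 10 = 7, A[0][1] + B[1][2] = 7 + 10 = 17, A[0][2] + B[2][2] = 4 + -5 = -1) = -1 (attained at k = 2)
  C[1][0] = min over k of (A[1][0] + B[0][0] = 6 + 10 = 16, A[1][1] + B[1][0] = 10 + -2 = 8, A[1][2] + B[2][0] = -2 + 7 = 5) = 5 (attained at k = 2)
  C[1][1] = min over k of (A[1][0] + B[0][1] = 6 + -3 = 3, A[1][1] + B[1][1] = 10 + 6 = 16, A[1][2] + B[2][1] = -2 + -1 = -3) = -3 (attained at k = 2)
  C[1][2] = min over k of (A[1][0] + B[0][2] = 6 + 10 = 16, A[1][1] + B[1][2] = 10 + 10 = 20, A[1][2] + B[2][2] = -2 + -5 = -7) = -7 (attained at k = 2)
  C[2][0] = min over k of (A[2][0] + B[0][0] = 4 + 10 = 14, A[2][1] + B[1][0] = 6 + -2 = 4, A[2][2] + B[2][0] = 5 + 7 = 12) = 4 (attained at k = 1)
  C[2][1] = min over k of (A[2][0] + B[0][1] = 4 + -3 = 1, A[2][1] + B[1][1] = 6 + 6 = 12, A[2][2] + B[2][1] = 5 + -1 = 4) = 1 (attained at k = 0)
  C[2][2] = min over k of (A[2][0] + B[0][2] = 4 + 10 = 14, A[2][1] + B[1][2] = 6 + 10 = 16, A[2][2] + B[2][2] = 5 + -5 = 0) = 0 (attained at k = 2)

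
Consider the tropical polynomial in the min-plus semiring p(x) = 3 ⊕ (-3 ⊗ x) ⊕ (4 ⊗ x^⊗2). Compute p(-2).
p(-2) = -5

A tropical monomial a ⊗ x^⊗i evaluates to a + i · x. Evaluating each term at x = -2:
  Term 0 contributes 3 + 0 · -2 = 3
  Term 1 contributes -3 + 1 · -2 = -5
  Term 2 contributes 4 + 2 · -2 = 0
p(-2) = ⊕ of these = min[3, -5, 0] = -5.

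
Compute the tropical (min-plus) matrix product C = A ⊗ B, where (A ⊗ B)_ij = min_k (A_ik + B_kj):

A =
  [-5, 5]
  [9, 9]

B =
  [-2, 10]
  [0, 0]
A ⊗ B =
  [-7, 5]
  [7, 9]

Apply the min-plus product entry-by-entry:
  C[0][0] = min over k of (A[0][0] + B[0][0] = -5 + -2 = -7, A[0][1] + B[1][0] = 5 + 0 = 5) = -7 (attained at k = 0)
  C[0][1] = min over k of (A[0][0] + B[0][1] = -5 + 10 = 5, A[0][1] + B[1][1] = 5 + 0 = 5) = 5 (attained at k = 0)
  C[1][0] = min over k of (A[1][0] + B[0][0] = 9 + -2 = 7, A[1][1] + B[1][0] = 9 + 0 = 9) = 7 (attained at k = 0)
  C[1][1] = min over k of (A[1][0] + B[0][1] = 9 + 10 = 19, A[1][1] + B[1][1] = 9 + 0 = 9) = 9 (attained at k = 1)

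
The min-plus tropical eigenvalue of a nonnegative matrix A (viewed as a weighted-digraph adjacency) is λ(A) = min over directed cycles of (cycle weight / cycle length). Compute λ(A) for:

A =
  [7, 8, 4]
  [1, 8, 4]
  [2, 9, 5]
λ(A) = 3

Enumerate directed cycles and compute their means (weight / length). Sample:
  cycle 0 → 0: weight = 7, length = 1, mean = 7/1 ≈ 7.000
  cycle 1 → 1: weight = 8, length = 1, mean = 8/1 ≈ 8.000
  cycle 2 → 2: weight = 5, length = 1, mean = 5/1 ≈ 5.000
  cycle 0 → 1 → 0: weight = 9, length = 2, mean = 9/2 ≈ 4.500
  cycle 0 → 2 → 0: weight = 6, length = 2, mean = 6/2 ≈ 3.000
  cycle 1 → 0 → 1: weight = 9, length = 2, mean = 9/2 ≈ 4.500
Minimum mean = 3.000, attained e.g. along the cycle 0 → 2 → 0 with weight 6 and length 2. So λ(A) = 6/2 = 3.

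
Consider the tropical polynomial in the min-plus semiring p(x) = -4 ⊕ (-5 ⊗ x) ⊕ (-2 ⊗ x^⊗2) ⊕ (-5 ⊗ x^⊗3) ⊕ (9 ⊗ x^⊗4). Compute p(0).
p(0) = -5

A tropical monomial a ⊗ x^⊗i evaluates to a + i · x. Evaluating each term at x = 0:
  Term 0 contributes -4 + 0 · 0 = -4
  Term 1 contributes -5 + 1 · 0 = -5
  Term 2 contributes -2 + 2 · 0 = -2
  Term 3 contributes -5 + 3 · 0 = -5
  Term 4 contributes 9 + 4 · 0 = 9
p(0) = ⊕ of these = min[-4, -5, -2, -5, 9] = -5.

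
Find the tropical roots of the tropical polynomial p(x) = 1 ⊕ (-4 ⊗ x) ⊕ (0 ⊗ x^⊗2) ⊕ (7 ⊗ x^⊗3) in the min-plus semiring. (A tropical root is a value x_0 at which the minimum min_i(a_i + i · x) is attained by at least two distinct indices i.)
Roots: {-7, -4, 5}

Each tropical root is a break point of the lower envelope of the lines y = a_i + i · x (there are 4 lines, with slopes 0, 1, ..., 3). Only the lines that attain the minimum somewhere contribute to roots; other lines are dominated. Here the surviving (envelope) indices are i = 3, i = 2, i = 1, i = 0.
Intersections between consecutive envelope lines give the roots: for adjacent envelope indices i < j the intersection is x = (a_i − a_j) / (j − i). Reading off the sorted break points: {-7, -4, 5}.
Verification: at each break x_0, at least two indices attain the minimum of min_i(a_i + i · x_0).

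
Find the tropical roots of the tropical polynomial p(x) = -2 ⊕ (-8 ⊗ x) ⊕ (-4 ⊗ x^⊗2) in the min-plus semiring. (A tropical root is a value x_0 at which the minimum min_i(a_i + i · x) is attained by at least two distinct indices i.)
Roots: {-4, 6}

Each tropical root is a break point of the lower envelope of the lines y = a_i + i · x (there are 3 lines, with slopes 0, 1, ..., 2). Only the lines that attain the minimum somewhere contribute to roots; other lines are dominated. Here the surviving (envelope) indices are i = 2, i = 1, i = 0.
Intersections between consecutive envelope lines give the roots: for adjacent envelope indices i < j the intersection is x = (a_i − a_j) / (j − i). Reading off the sorted break points: {-4, 6}.
Verification: at each break x_0, at least two indices attain the minimum of min_i(a_i + i · x_0).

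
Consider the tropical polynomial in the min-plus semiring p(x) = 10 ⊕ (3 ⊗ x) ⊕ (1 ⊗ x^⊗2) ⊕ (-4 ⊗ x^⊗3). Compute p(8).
p(8) = 10

A tropical monomial a ⊗ x^⊗i evaluates to a + i · x. Evaluating each term at x = 8:
  Term 0 contributes 10 + 0 · 8 = 10
  Term 1 contributes 3 + 1 · 8 = 11
  Term 2 contributes 1 + 2 · 8 = 17
  Term 3 contributes -4 + 3 · 8 = 20
p(8) = ⊕ of these = min[10, 11, 17, 20] = 10.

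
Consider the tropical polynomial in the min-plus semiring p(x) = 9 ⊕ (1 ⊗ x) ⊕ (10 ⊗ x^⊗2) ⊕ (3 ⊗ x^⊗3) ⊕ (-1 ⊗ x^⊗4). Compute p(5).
p(5) = 6

A tropical monomial a ⊗ x^⊗i evaluates to a + i · x. Evaluating each term at x = 5:
  Term 0 contributes 9 + 0 · 5 = 9
  Term 1 contributes 1 + 1 · 5 = 6
  Term 2 contributes 10 + 2 · 5 = 20
  Term 3 contributes 3 + 3 · 5 = 18
  Term 4 contributes -1 + 4 · 5 = 19
p(5) = ⊕ of these = min[9, 6, 20, 18, 19] = 6.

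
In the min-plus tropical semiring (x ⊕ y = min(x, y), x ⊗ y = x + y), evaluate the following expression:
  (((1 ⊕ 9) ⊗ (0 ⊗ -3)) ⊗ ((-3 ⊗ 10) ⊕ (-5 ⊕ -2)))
(((1 ⊕ 9) ⊗ (0 ⊗ -3)) ⊗ ((-3 ⊗ 10) ⊕ (-5 ⊕ -2))) = -7

Expand innermost to outermost. Recall ⊕ takes the minimum of its arguments and ⊗ takes their sum. Working out the expression (((1 ⊕ 9) ⊗ (0 ⊗ -3)) ⊗ ((-3 ⊗ 10) ⊕ (-5 ⊕ -2))) gives -7.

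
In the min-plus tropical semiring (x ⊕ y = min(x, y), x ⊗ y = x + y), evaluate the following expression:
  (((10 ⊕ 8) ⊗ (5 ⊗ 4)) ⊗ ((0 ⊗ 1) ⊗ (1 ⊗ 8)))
(((10 ⊕ 8) ⊗ (5 ⊗ 4)) ⊗ ((0 ⊗ 1) ⊗ (1 ⊗ 8))) = 27

Expand innermost to outermost. Recall ⊕ takes the minimum of its arguments and ⊗ takes their sum. Working out the expression (((10 ⊕ 8) ⊗ (5 ⊗ 4)) ⊗ ((0 ⊗ 1) ⊗ (1 ⊗ 8))) gives 27.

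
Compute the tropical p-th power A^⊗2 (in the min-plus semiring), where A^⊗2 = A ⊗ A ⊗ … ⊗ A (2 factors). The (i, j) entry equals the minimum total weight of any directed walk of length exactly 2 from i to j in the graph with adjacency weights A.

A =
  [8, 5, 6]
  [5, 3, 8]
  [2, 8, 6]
A^⊗2 =
  [8, 8, 12]
  [8, 6, 11]
  [8, 7, 8]

Each entry (A^⊗2)_ij equals the minimum over all length-2 walks i = v_0 → v_1 → … → v_2 = j of Σ_t A[v_t][v_{t+1}]. For example, for (i, j) = (0, 2) we minimise over 3 possible intermediate vertex sequences; the minimum is 12, attained along the walk 0 → 2 → 2.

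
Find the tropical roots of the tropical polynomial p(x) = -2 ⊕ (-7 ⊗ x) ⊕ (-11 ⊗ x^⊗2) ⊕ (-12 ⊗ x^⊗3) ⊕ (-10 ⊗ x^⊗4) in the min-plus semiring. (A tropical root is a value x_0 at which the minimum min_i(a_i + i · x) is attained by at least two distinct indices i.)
Roots: {-2, 1, 4, 5}

Each tropical root is a break point of the lower envelope of the lines y = a_i + i · x (there are 5 lines, with slopes 0, 1, ..., 4). Only the lines that attain the minimum somewhere contribute to roots; other lines are dominated. Here the surviving (envelope) indices are i = 4, i = 3, i = 2, i = 1, i = 0.
Intersections between consecutive envelope lines give the roots: for adjacent envelope indices i < j the intersection is x = (a_i − a_j) / (j − i). Reading off the sorted break points: {-2, 1, 4, 5}.
Verification: at each break x_0, at least two indices attain the minimum of min_i(a_i + i · x_0).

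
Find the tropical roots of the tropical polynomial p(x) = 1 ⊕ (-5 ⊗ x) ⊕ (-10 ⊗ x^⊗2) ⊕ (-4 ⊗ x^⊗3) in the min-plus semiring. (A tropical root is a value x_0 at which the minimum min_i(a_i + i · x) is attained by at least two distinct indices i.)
Roots: {-6, 5, 6}

Each tropical root is a break point of the lower envelope of the lines y = a_i + i · x (there are 4 lines, with slopes 0, 1, ..., 3). Only the lines that attain the minimum somewhere contribute to roots; other lines are dominated. Here the surviving (envelope) indices are i = 3, i = 2, i = 1, i = 0.
Intersections between consecutive envelope lines give the roots: for adjacent envelope indices i < j the intersection is x = (a_i − a_j) / (j − i). Reading off the sorted break points: {-6, 5, 6}.
Verification: at each break x_0, at least two indices attain the minimum of min_i(a_i + i · x_0).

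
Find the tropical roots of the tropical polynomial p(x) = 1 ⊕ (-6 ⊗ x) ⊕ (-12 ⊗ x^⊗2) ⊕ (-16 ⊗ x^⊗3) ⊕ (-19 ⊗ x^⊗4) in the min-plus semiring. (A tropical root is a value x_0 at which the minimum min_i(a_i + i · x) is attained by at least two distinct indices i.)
Roots: {3, 4, 6, 7}

Each tropical root is a break point of the lower envelope of the lines y = a_i + i · x (there are 5 lines, with slopes 0, 1, ..., 4). Only the lines that attain the minimum somewhere contribute to roots; other lines are dominated. Here the surviving (envelope) indices are i = 4, i = 3, i = 2, i = 1, i = 0.
Intersections between consecutive envelope lines give the roots: for adjacent envelope indices i < j the intersection is x = (a_i − a_j) / (j − i). Reading off the sorted break points: {3, 4, 6, 7}.
Verification: at each break x_0, at least two indices attain the minimum of min_i(a_i + i · x_0).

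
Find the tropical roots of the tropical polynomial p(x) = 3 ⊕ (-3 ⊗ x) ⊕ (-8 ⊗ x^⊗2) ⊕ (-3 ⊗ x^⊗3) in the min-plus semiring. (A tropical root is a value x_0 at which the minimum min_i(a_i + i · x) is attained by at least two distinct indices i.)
Roots: {-5, 5, 6}

Each tropical root is a break point of the lower envelope of the lines y = a_i + i · x (there are 4 lines, with slopes 0, 1, ..., 3). Only the lines that attain the minimum somewhere contribute to roots; other lines are dominated. Here the surviving (envelope) indices are i = 3, i = 2, i = 1, i = 0.
Intersections between consecutive envelope lines give the roots: for adjacent envelope indices i < j the intersection is x = (a_i − a_j) / (j − i). Reading off the sorted break points: {-5, 5, 6}.
Verification: at each break x_0, at least two indices attain the minimum of min_i(a_i + i · x_0).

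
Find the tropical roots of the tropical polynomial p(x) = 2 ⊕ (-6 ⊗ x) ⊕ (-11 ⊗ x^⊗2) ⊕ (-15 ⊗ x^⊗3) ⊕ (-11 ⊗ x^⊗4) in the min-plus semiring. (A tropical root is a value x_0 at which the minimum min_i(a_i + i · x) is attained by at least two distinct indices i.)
Roots: {-4, 4, 5, 8}

Each tropical root is a break point of the lower envelope of the lines y = a_i + i · x (there are 5 lines, with slopes 0, 1, ..., 4). Only the lines that attain the minimum somewhere contribute to roots; other lines are dominated. Here the surviving (envelope) indices are i = 4, i = 3, i = 2, i = 1, i = 0.
Intersections between consecutive envelope lines give the roots: for adjacent envelope indices i < j the intersection is x = (a_i − a_j) / (j − i). Reading off the sorted break points: {-4, 4, 5, 8}.
Verification: at each break x_0, at least two indices attain the minimum of min_i(a_i + i · x_0).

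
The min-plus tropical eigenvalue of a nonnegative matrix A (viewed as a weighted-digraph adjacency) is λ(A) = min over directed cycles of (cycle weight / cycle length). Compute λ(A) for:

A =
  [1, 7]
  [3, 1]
λ(A) = 1

Enumerate directed cycles and compute their means (weight / length). Sample:
  cycle 0 → 0: weight = 1, length = 1, mean = 1/1 ≈ 1.000
  cycle 1 → 1: weight = 1, length = 1, mean = 1/1 ≈ 1.000
  cycle 0 → 1 → 0: weight = 10, length = 2, mean = 10/2 ≈ 5.000
  cycle 1 → 0 → 1: weight = 10, length = 2, mean = 10/2 ≈ 5.000
Minimum mean = 1.000, attained e.g. along the cycle 0 → 0 with weight 1 and length 1. So λ(A) = 1/1 = 1.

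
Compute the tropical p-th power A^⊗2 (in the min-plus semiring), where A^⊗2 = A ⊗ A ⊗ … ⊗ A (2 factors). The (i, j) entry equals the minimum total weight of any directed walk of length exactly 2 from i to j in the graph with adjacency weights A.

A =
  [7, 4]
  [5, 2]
A^⊗2 =
  [9, 6]
  [7, 4]

Each entry (A^⊗2)_ij equals the minimum over all length-2 walks i = v_0 → v_1 → … → v_2 = j of Σ_t A[v_t][v_{t+1}]. For example, for (i, j) = (0, 1) we minimise over 2 possible intermediate vertex sequences; the minimum is 6, attained along the walk 0 → 1 → 1.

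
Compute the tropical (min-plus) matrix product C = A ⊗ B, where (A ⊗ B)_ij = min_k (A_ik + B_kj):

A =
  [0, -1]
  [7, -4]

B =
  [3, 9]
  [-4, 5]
A ⊗ B =
  [-5, 4]
  [-8, 1]

Apply the min-plus product entry-by-entry:
  C[0][0] = min over k of (A[0][0] + B[0][0] = 0 + 3 = 3, A[0][1] + B[1][0] = -1 + -4 = -5) = -5 (attained at k = 1)
  C[0][1] = min over k of (A[0][0] + B[0][1] = 0 + 9 = 9, A[0][1] + B[1][1] = -1 + 5 = 4) = 4 (attained at k = 1)
  C[1][0] = min over k of (A[1][0] + B[0][0] = 7 + 3 = 10, A[1][1] + B[1][0] = -4 + -4 = -8) = -8 (attained at k = 1)
  C[1][1] = min over k of (A[1][0] + B[0][1] = 7 + 9 = 16, A[1][1] + B[1][1] = -4 + 5 = 1) = 1 (attained at k = 1)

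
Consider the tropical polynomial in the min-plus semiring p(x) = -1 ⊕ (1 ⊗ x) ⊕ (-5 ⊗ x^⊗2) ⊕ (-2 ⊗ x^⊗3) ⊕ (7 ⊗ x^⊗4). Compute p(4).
p(4) = -1

A tropical monomial a ⊗ x^⊗i evaluates to a + i · x. Evaluating each term at x = 4:
  Term 0 contributes -1 + 0 · 4 = -1
  Term 1 contributes 1 + 1 · 4 = 5
  Term 2 contributes -5 + 2 · 4 = 3
  Term 3 contributes -2 + 3 · 4 = 10
  Term 4 contributes 7 + 4 · 4 = 23
p(4) = ⊕ of these = min[-1, 5, 3, 10, 23] = -1.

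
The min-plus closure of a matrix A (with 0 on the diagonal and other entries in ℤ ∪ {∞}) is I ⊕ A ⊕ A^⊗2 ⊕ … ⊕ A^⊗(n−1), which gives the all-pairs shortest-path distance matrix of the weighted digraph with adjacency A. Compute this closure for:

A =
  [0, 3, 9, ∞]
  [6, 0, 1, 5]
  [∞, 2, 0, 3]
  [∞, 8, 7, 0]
Closure =
  [0, 3, 4, 7]
  [6, 0, 1, 4]
  [8, 2, 0, 3]
  [14, 8, 7, 0]

This is the Floyd-Warshall all-pairs shortest-path computation. For each intermediate vertex k = 0, 1, …, 3, update dist[i][j] ← min(dist[i][j], dist[i][k] + dist[k][j]). The final matrix gives, for each (i, j), the minimum total weight of any directed path from i to j (possibly empty when i = j).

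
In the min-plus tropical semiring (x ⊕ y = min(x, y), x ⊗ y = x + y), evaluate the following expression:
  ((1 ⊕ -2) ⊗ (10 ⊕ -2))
((1 ⊕ -2) ⊗ (10 ⊕ -2)) = -4

Expand innermost to outermost. Recall ⊕ takes the minimum of its arguments and ⊗ takes their sum. Working out the expression ((1 ⊕ -2) ⊗ (10 ⊕ -2)) gives -4.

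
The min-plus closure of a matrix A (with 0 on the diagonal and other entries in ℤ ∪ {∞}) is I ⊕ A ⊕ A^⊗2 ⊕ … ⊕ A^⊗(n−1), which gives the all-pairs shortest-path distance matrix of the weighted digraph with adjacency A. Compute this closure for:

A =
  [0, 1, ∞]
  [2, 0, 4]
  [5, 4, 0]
Closure =
  [0, 1, 5]
  [2, 0, 4]
  [5, 4, 0]

This is the Floyd-Warshall all-pairs shortest-path computation. For each intermediate vertex k = 0, 1, …, 2, update dist[i][j] ← min(dist[i][j], dist[i][k] + dist[k][j]). The final matrix gives, for each (i, j), the minimum total weight of any directed path from i to j (possibly empty when i = j).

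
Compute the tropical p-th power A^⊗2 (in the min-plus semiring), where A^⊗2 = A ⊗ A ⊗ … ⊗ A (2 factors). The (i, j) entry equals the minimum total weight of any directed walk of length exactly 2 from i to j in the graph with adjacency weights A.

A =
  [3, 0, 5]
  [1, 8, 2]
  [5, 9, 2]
A^⊗2 =
  [1, 3, 2]
  [4, 1, 4]
  [7, 5, 4]

Each entry (A^⊗2)_ij equals the minimum over all length-2 walks i = v_0 → v_1 → … → v_2 = j of Σ_t A[v_t][v_{t+1}]. For example, for (i, j) = (0, 2) we minimise over 3 possible intermediate vertex sequences; the minimum is 2, attained along the walk 0 → 1 → 2.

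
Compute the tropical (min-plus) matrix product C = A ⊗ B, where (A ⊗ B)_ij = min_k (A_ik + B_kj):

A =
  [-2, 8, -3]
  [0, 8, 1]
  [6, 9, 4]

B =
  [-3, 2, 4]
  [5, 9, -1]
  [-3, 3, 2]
A ⊗ B =
  [-6, 0, -1]
  [-3, 2, 3]
  [1, 7, 6]

Apply the min-plus product entry-by-entry:
  C[0][0] = min over k of (A[0][0] + B[0][0] = -2 + -3 = -5, A[0][1] + B[1][0] = 8 + 5 = 13, A[0][2] + B[2][0] = -3 + -3 = -6) = -6 (attained at k = 2)
  C[0][1] = min over k of (A[0][0] + B[0][1] = -2 + 2 = 0, A[0][1] + B[1][1] = 8 + 9 = 17, A[0][2] + B[2][1] = -3 + 3 = 0) = 0 (attained at k = 0)
  C[0][2] = min over k of (A[0][0] + B[0][2] = -2 + 4 = 2, A[0][1] + B[1][2] = 8 + -1 = 7, A[0][2] + B[2][2] = -3 + 2 = -1) = -1 (attained at k = 2)
  C[1][0] = min over k of (A[1][0] + B[0][0] = 0 + -3 = -3, A[1][1] + B[1][0] = 8 + 5 = 13, A[1][2] + B[2][0] = 1 + -3 = -2) = -3 (attained at k = 0)
  C[1][1] = min over k of (A[1][0] + B[0][1] = 0 + 2 = 2, A[1][1] + B[1][1] = 8 + 9 = 17, A[1][2] + B[2][1] = 1 + 3 = 4) = 2 (attained at k = 0)
  C[1][2] = min over k of (A[1][0] + B[0][2] = 0 + 4 = 4, A[1][1] + B[1][2] = 8 + -1 = 7, A[1][2] + B[2][2] = 1 + 2 = 3) = 3 (attained at k = 2)
  C[2][0] = min over k of (A[2][0] + B[0][0] = 6 + -3 = 3, A[2][1] + B[1][0] = 9 + 5 = 14, A[2][2] + B[2][0] = 4 + -3 = 1) = 1 (attained at k = 2)
  C[2][1] = min over k of (A[2][0] + B[0][1] = 6 + 2 = 8, A[2][1] + B[1][1] = 9 + 9 = 18, A[2][2] + B[2][1] = 4 + 3 = 7) = 7 (attained at k = 2)
  C[2][2] = min over k of (A[2][0] + B[0][2] = 6 + 4 = 10, A[2][1] + B[1][2] = 9 + -1 = 8, A[2][2] + B[2][2] = 4 + 2 = 6) = 6 (attained at k = 2)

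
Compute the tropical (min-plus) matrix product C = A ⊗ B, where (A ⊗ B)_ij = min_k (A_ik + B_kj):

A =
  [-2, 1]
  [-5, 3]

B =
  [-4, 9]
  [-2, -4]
A ⊗ B =
  [-6, -3]
  [-9, -1]

Apply the min-plus product entry-by-entry:
  C[0][0] = min over k of (A[0][0] + B[0][0] = -2 + -4 = -6, A[0][1] + B[1][0] = 1 + -2 = -1) = -6 (attained at k = 0)
  C[0][1] = min over k of (A[0][0] + B[0][1] = -2 + 9 = 7, A[0][1] + B[1][1] = 1 + -4 = -3) = -3 (attained at k = 1)
  C[1][0] = min over k of (A[1][0] + B[0][0] = -5 + -4 = -9, A[1][1] + B[1][0] = 3 + -2 = 1) = -9 (attained at k = 0)
  C[1][1] = min over k of (A[1][0] + B[0][1] = -5 + 9 = 4, A[1][1] + B[1][1] = 3 + -4 = -1) = -1 (attained at k = 1)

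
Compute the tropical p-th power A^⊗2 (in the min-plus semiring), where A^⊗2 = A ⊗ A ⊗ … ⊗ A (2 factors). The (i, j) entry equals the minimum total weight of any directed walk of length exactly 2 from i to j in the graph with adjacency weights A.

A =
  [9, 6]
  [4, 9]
A^⊗2 =
  [10, 15]
  [13, 10]

Each entry (A^⊗2)_ij equals the minimum over all length-2 walks i = v_0 → v_1 → … → v_2 = j of Σ_t A[v_t][v_{t+1}]. For example, for (i, j) = (0, 1) we minimise over 2 possible intermediate vertex sequences; the minimum is 15, attained along the walk 0 → 0 → 1.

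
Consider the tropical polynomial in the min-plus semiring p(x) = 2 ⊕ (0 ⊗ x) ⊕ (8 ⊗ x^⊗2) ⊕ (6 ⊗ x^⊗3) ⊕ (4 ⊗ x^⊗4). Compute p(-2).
p(-2) = -4

A tropical monomial a ⊗ x^⊗i evaluates to a + i · x. Evaluating each term at x = -2:
  Term 0 contributes 2 + 0 · -2 = 2
  Term 1 contributes 0 + 1 · -2 = -2
  Term 2 contributes 8 + 2 · -2 = 4
  Term 3 contributes 6 + 3 · -2 = 0
  Term 4 contributes 4 + 4 · -2 = -4
p(-2) = ⊕ of these = min[2, -2, 4, 0, -4] = -4.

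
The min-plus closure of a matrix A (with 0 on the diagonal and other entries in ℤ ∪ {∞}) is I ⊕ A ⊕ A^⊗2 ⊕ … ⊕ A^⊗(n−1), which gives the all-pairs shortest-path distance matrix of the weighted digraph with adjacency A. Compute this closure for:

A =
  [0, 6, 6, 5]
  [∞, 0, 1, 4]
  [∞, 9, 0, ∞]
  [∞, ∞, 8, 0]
Closure =
  [0, 6, 6, 5]
  [∞, 0, 1, 4]
  [∞, 9, 0, 13]
  [∞, 17, 8, 0]

This is the Floyd-Warshall all-pairs shortest-path computation. For each intermediate vertex k = 0, 1, …, 3, update dist[i][j] ← min(dist[i][j], dist[i][k] + dist[k][j]). The final matrix gives, for each (i, j), the minimum total weight of any directed path from i to j (possibly empty when i = j).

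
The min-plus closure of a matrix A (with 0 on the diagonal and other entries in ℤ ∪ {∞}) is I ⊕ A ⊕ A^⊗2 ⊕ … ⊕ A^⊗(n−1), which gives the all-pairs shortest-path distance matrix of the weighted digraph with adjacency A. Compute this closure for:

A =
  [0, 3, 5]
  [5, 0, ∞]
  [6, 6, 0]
Closure =
  [0, 3, 5]
  [5, 0, 10]
  [6, 6, 0]

This is the Floyd-Warshall all-pairs shortest-path computation. For each intermediate vertex k = 0, 1, …, 2, update dist[i][j] ← min(dist[i][j], dist[i][k] + dist[k][j]). The final matrix gives, for each (i, j), the minimum total weight of any directed path from i to j (possibly empty when i = j).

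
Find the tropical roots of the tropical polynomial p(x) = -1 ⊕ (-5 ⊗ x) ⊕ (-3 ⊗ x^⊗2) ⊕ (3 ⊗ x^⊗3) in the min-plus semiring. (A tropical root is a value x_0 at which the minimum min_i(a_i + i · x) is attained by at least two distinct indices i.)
Roots: {-6, -2, 4}

Each tropical root is a break point of the lower envelope of the lines y = a_i + i · x (there are 4 lines, with slopes 0, 1, ..., 3). Only the lines that attain the minimum somewhere contribute to roots; other lines are dominated. Here the surviving (envelope) indices are i = 3, i = 2, i = 1, i = 0.
Intersections between consecutive envelope lines give the roots: for adjacent envelope indices i < j the intersection is x = (a_i − a_j) / (j − i). Reading off the sorted break points: {-6, -2, 4}.
Verification: at each break x_0, at least two indices attain the minimum of min_i(a_i + i · x_0).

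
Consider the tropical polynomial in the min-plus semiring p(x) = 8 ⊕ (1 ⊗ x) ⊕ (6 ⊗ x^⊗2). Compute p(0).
p(0) = 1

A tropical monomial a ⊗ x^⊗i evaluates to a + i · x. Evaluating each term at x = 0:
  Term 0 contributes 8 + 0 · 0 = 8
  Term 1 contributes 1 + 1 · 0 = 1
  Term 2 contributes 6 + 2 · 0 = 6
p(0) = ⊕ of these = min[8, 1, 6] = 1.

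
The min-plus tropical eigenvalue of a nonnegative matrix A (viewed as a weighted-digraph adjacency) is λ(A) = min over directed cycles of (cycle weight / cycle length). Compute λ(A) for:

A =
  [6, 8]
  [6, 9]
λ(A) = 6

Enumerate directed cycles and compute their means (weight / length). Sample:
  cycle 0 → 0: weight = 6, length = 1, mean = 6/1 ≈ 6.000
  cycle 1 → 1: weight = 9, length = 1, mean = 9/1 ≈ 9.000
  cycle 0 → 1 → 0: weight = 14, length = 2, mean = 14/2 ≈ 7.000
  cycle 1 → 0 → 1: weight = 14, length = 2, mean = 14/2 ≈ 7.000
Minimum mean = 6.000, attained e.g. along the cycle 0 → 0 with weight 6 and length 1. So λ(A) = 6/1 = 6.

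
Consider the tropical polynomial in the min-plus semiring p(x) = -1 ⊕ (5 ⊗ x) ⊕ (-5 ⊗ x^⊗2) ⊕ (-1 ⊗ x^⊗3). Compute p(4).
p(4) = -1

A tropical monomial a ⊗ x^⊗i evaluates to a + i · x. Evaluating each term at x = 4:
  Term 0 contributes -1 + 0 · 4 = -1
  Term 1 contributes 5 + 1 · 4 = 9
  Term 2 contributes -5 + 2 · 4 = 3
  Term 3 contributes -1 + 3 · 4 = 11
p(4) = ⊕ of these = min[-1, 9, 3, 11] = -1.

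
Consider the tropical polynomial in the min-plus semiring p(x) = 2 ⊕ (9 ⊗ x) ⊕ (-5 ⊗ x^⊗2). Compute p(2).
p(2) = -1

A tropical monomial a ⊗ x^⊗i evaluates to a + i · x. Evaluating each term at x = 2:
  Term 0 contributes 2 + 0 · 2 = 2
  Term 1 contributes 9 + 1 · 2 = 11
  Term 2 contributes -5 + 2 · 2 = -1
p(2) = ⊕ of these = min[2, 11, -1] = -1.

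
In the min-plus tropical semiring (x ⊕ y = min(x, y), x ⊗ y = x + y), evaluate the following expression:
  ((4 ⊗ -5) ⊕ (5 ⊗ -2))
((4 ⊗ -5) ⊕ (5 ⊗ -2)) = -1

Expand innermost to outermost. Recall ⊕ takes the minimum of its arguments and ⊗ takes their sum. Working out the expression ((4 ⊗ -5) ⊕ (5 ⊗ -2)) gives -1.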